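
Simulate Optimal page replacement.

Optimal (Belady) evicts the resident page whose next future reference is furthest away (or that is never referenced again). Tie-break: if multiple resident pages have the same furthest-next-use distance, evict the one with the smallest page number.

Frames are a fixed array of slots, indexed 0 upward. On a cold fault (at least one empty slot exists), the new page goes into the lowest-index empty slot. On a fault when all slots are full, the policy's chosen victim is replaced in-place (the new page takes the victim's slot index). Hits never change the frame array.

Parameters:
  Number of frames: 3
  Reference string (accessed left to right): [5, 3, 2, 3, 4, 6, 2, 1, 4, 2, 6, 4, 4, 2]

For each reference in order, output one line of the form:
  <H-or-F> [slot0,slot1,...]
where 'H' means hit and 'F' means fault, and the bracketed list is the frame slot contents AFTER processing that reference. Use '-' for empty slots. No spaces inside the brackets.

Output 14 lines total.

F [5,-,-]
F [5,3,-]
F [5,3,2]
H [5,3,2]
F [5,4,2]
F [6,4,2]
H [6,4,2]
F [1,4,2]
H [1,4,2]
H [1,4,2]
F [6,4,2]
H [6,4,2]
H [6,4,2]
H [6,4,2]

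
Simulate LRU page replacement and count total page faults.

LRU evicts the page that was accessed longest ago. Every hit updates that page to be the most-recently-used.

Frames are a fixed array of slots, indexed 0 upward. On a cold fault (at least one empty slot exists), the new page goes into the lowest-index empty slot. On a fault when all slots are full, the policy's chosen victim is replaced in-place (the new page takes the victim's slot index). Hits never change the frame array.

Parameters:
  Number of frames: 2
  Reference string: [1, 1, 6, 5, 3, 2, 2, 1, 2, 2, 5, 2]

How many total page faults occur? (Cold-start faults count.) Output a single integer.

Answer: 7

Derivation:
Step 0: ref 1 → FAULT, frames=[1,-]
Step 1: ref 1 → HIT, frames=[1,-]
Step 2: ref 6 → FAULT, frames=[1,6]
Step 3: ref 5 → FAULT (evict 1), frames=[5,6]
Step 4: ref 3 → FAULT (evict 6), frames=[5,3]
Step 5: ref 2 → FAULT (evict 5), frames=[2,3]
Step 6: ref 2 → HIT, frames=[2,3]
Step 7: ref 1 → FAULT (evict 3), frames=[2,1]
Step 8: ref 2 → HIT, frames=[2,1]
Step 9: ref 2 → HIT, frames=[2,1]
Step 10: ref 5 → FAULT (evict 1), frames=[2,5]
Step 11: ref 2 → HIT, frames=[2,5]
Total faults: 7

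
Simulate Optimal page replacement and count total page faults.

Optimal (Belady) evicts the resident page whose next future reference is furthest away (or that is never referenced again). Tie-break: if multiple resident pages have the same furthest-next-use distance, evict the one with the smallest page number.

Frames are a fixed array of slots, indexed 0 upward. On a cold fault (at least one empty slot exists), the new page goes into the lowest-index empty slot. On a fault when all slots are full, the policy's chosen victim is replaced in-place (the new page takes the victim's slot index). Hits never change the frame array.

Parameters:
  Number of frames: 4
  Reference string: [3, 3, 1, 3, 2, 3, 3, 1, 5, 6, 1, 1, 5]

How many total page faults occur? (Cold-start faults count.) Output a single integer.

Answer: 5

Derivation:
Step 0: ref 3 → FAULT, frames=[3,-,-,-]
Step 1: ref 3 → HIT, frames=[3,-,-,-]
Step 2: ref 1 → FAULT, frames=[3,1,-,-]
Step 3: ref 3 → HIT, frames=[3,1,-,-]
Step 4: ref 2 → FAULT, frames=[3,1,2,-]
Step 5: ref 3 → HIT, frames=[3,1,2,-]
Step 6: ref 3 → HIT, frames=[3,1,2,-]
Step 7: ref 1 → HIT, frames=[3,1,2,-]
Step 8: ref 5 → FAULT, frames=[3,1,2,5]
Step 9: ref 6 → FAULT (evict 2), frames=[3,1,6,5]
Step 10: ref 1 → HIT, frames=[3,1,6,5]
Step 11: ref 1 → HIT, frames=[3,1,6,5]
Step 12: ref 5 → HIT, frames=[3,1,6,5]
Total faults: 5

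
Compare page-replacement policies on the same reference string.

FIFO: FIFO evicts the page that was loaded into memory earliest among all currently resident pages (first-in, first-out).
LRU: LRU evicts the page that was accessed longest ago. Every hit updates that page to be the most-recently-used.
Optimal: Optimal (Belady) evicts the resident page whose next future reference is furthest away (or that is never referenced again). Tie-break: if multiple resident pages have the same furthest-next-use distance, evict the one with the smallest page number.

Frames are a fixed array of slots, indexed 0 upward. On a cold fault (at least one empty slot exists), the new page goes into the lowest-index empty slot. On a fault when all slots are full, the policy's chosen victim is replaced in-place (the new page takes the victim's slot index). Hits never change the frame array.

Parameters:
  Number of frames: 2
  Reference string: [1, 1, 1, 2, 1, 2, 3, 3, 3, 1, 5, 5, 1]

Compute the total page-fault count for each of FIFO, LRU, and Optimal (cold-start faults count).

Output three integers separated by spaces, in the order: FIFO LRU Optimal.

Answer: 5 5 4

Derivation:
--- FIFO ---
  step 0: ref 1 -> FAULT, frames=[1,-] (faults so far: 1)
  step 1: ref 1 -> HIT, frames=[1,-] (faults so far: 1)
  step 2: ref 1 -> HIT, frames=[1,-] (faults so far: 1)
  step 3: ref 2 -> FAULT, frames=[1,2] (faults so far: 2)
  step 4: ref 1 -> HIT, frames=[1,2] (faults so far: 2)
  step 5: ref 2 -> HIT, frames=[1,2] (faults so far: 2)
  step 6: ref 3 -> FAULT, evict 1, frames=[3,2] (faults so far: 3)
  step 7: ref 3 -> HIT, frames=[3,2] (faults so far: 3)
  step 8: ref 3 -> HIT, frames=[3,2] (faults so far: 3)
  step 9: ref 1 -> FAULT, evict 2, frames=[3,1] (faults so far: 4)
  step 10: ref 5 -> FAULT, evict 3, frames=[5,1] (faults so far: 5)
  step 11: ref 5 -> HIT, frames=[5,1] (faults so far: 5)
  step 12: ref 1 -> HIT, frames=[5,1] (faults so far: 5)
  FIFO total faults: 5
--- LRU ---
  step 0: ref 1 -> FAULT, frames=[1,-] (faults so far: 1)
  step 1: ref 1 -> HIT, frames=[1,-] (faults so far: 1)
  step 2: ref 1 -> HIT, frames=[1,-] (faults so far: 1)
  step 3: ref 2 -> FAULT, frames=[1,2] (faults so far: 2)
  step 4: ref 1 -> HIT, frames=[1,2] (faults so far: 2)
  step 5: ref 2 -> HIT, frames=[1,2] (faults so far: 2)
  step 6: ref 3 -> FAULT, evict 1, frames=[3,2] (faults so far: 3)
  step 7: ref 3 -> HIT, frames=[3,2] (faults so far: 3)
  step 8: ref 3 -> HIT, frames=[3,2] (faults so far: 3)
  step 9: ref 1 -> FAULT, evict 2, frames=[3,1] (faults so far: 4)
  step 10: ref 5 -> FAULT, evict 3, frames=[5,1] (faults so far: 5)
  step 11: ref 5 -> HIT, frames=[5,1] (faults so far: 5)
  step 12: ref 1 -> HIT, frames=[5,1] (faults so far: 5)
  LRU total faults: 5
--- Optimal ---
  step 0: ref 1 -> FAULT, frames=[1,-] (faults so far: 1)
  step 1: ref 1 -> HIT, frames=[1,-] (faults so far: 1)
  step 2: ref 1 -> HIT, frames=[1,-] (faults so far: 1)
  step 3: ref 2 -> FAULT, frames=[1,2] (faults so far: 2)
  step 4: ref 1 -> HIT, frames=[1,2] (faults so far: 2)
  step 5: ref 2 -> HIT, frames=[1,2] (faults so far: 2)
  step 6: ref 3 -> FAULT, evict 2, frames=[1,3] (faults so far: 3)
  step 7: ref 3 -> HIT, frames=[1,3] (faults so far: 3)
  step 8: ref 3 -> HIT, frames=[1,3] (faults so far: 3)
  step 9: ref 1 -> HIT, frames=[1,3] (faults so far: 3)
  step 10: ref 5 -> FAULT, evict 3, frames=[1,5] (faults so far: 4)
  step 11: ref 5 -> HIT, frames=[1,5] (faults so far: 4)
  step 12: ref 1 -> HIT, frames=[1,5] (faults so far: 4)
  Optimal total faults: 4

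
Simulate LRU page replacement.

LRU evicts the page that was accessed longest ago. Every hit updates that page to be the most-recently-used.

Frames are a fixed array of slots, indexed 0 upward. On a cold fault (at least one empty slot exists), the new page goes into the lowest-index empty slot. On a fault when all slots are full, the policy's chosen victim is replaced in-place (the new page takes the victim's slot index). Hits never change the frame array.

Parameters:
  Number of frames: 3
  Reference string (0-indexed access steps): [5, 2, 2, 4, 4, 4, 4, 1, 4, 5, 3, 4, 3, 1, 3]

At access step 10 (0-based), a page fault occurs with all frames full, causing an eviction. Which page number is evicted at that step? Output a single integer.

Answer: 1

Derivation:
Step 0: ref 5 -> FAULT, frames=[5,-,-]
Step 1: ref 2 -> FAULT, frames=[5,2,-]
Step 2: ref 2 -> HIT, frames=[5,2,-]
Step 3: ref 4 -> FAULT, frames=[5,2,4]
Step 4: ref 4 -> HIT, frames=[5,2,4]
Step 5: ref 4 -> HIT, frames=[5,2,4]
Step 6: ref 4 -> HIT, frames=[5,2,4]
Step 7: ref 1 -> FAULT, evict 5, frames=[1,2,4]
Step 8: ref 4 -> HIT, frames=[1,2,4]
Step 9: ref 5 -> FAULT, evict 2, frames=[1,5,4]
Step 10: ref 3 -> FAULT, evict 1, frames=[3,5,4]
At step 10: evicted page 1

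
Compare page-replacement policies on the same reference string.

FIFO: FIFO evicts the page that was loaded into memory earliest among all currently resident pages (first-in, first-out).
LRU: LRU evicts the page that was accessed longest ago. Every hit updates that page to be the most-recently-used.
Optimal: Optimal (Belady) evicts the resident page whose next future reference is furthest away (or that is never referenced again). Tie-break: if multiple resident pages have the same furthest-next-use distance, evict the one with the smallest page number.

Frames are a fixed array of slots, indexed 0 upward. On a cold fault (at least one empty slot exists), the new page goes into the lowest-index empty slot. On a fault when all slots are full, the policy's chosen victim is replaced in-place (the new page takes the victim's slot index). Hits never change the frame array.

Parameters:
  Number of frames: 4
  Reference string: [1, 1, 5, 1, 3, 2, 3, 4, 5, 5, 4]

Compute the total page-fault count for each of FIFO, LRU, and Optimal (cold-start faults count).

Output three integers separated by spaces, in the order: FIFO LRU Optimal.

Answer: 5 6 5

Derivation:
--- FIFO ---
  step 0: ref 1 -> FAULT, frames=[1,-,-,-] (faults so far: 1)
  step 1: ref 1 -> HIT, frames=[1,-,-,-] (faults so far: 1)
  step 2: ref 5 -> FAULT, frames=[1,5,-,-] (faults so far: 2)
  step 3: ref 1 -> HIT, frames=[1,5,-,-] (faults so far: 2)
  step 4: ref 3 -> FAULT, frames=[1,5,3,-] (faults so far: 3)
  step 5: ref 2 -> FAULT, frames=[1,5,3,2] (faults so far: 4)
  step 6: ref 3 -> HIT, frames=[1,5,3,2] (faults so far: 4)
  step 7: ref 4 -> FAULT, evict 1, frames=[4,5,3,2] (faults so far: 5)
  step 8: ref 5 -> HIT, frames=[4,5,3,2] (faults so far: 5)
  step 9: ref 5 -> HIT, frames=[4,5,3,2] (faults so far: 5)
  step 10: ref 4 -> HIT, frames=[4,5,3,2] (faults so far: 5)
  FIFO total faults: 5
--- LRU ---
  step 0: ref 1 -> FAULT, frames=[1,-,-,-] (faults so far: 1)
  step 1: ref 1 -> HIT, frames=[1,-,-,-] (faults so far: 1)
  step 2: ref 5 -> FAULT, frames=[1,5,-,-] (faults so far: 2)
  step 3: ref 1 -> HIT, frames=[1,5,-,-] (faults so far: 2)
  step 4: ref 3 -> FAULT, frames=[1,5,3,-] (faults so far: 3)
  step 5: ref 2 -> FAULT, frames=[1,5,3,2] (faults so far: 4)
  step 6: ref 3 -> HIT, frames=[1,5,3,2] (faults so far: 4)
  step 7: ref 4 -> FAULT, evict 5, frames=[1,4,3,2] (faults so far: 5)
  step 8: ref 5 -> FAULT, evict 1, frames=[5,4,3,2] (faults so far: 6)
  step 9: ref 5 -> HIT, frames=[5,4,3,2] (faults so far: 6)
  step 10: ref 4 -> HIT, frames=[5,4,3,2] (faults so far: 6)
  LRU total faults: 6
--- Optimal ---
  step 0: ref 1 -> FAULT, frames=[1,-,-,-] (faults so far: 1)
  step 1: ref 1 -> HIT, frames=[1,-,-,-] (faults so far: 1)
  step 2: ref 5 -> FAULT, frames=[1,5,-,-] (faults so far: 2)
  step 3: ref 1 -> HIT, frames=[1,5,-,-] (faults so far: 2)
  step 4: ref 3 -> FAULT, frames=[1,5,3,-] (faults so far: 3)
  step 5: ref 2 -> FAULT, frames=[1,5,3,2] (faults so far: 4)
  step 6: ref 3 -> HIT, frames=[1,5,3,2] (faults so far: 4)
  step 7: ref 4 -> FAULT, evict 1, frames=[4,5,3,2] (faults so far: 5)
  step 8: ref 5 -> HIT, frames=[4,5,3,2] (faults so far: 5)
  step 9: ref 5 -> HIT, frames=[4,5,3,2] (faults so far: 5)
  step 10: ref 4 -> HIT, frames=[4,5,3,2] (faults so far: 5)
  Optimal total faults: 5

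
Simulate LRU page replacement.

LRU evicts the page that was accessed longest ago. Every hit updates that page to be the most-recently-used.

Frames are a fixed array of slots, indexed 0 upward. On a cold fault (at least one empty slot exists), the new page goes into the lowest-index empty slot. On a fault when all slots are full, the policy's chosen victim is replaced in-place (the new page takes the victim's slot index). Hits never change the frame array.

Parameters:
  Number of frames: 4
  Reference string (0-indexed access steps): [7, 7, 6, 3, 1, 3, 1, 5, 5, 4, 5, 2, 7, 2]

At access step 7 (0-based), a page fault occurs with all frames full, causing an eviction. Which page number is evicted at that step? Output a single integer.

Answer: 7

Derivation:
Step 0: ref 7 -> FAULT, frames=[7,-,-,-]
Step 1: ref 7 -> HIT, frames=[7,-,-,-]
Step 2: ref 6 -> FAULT, frames=[7,6,-,-]
Step 3: ref 3 -> FAULT, frames=[7,6,3,-]
Step 4: ref 1 -> FAULT, frames=[7,6,3,1]
Step 5: ref 3 -> HIT, frames=[7,6,3,1]
Step 6: ref 1 -> HIT, frames=[7,6,3,1]
Step 7: ref 5 -> FAULT, evict 7, frames=[5,6,3,1]
At step 7: evicted page 7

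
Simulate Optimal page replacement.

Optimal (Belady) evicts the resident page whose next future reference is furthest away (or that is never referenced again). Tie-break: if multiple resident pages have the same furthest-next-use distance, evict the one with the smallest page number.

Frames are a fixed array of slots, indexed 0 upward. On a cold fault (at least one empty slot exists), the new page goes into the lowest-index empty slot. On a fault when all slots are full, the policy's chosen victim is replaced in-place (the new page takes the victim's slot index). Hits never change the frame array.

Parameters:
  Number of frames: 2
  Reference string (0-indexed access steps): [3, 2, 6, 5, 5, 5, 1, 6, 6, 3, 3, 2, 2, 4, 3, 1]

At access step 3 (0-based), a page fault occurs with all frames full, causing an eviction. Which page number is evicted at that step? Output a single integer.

Step 0: ref 3 -> FAULT, frames=[3,-]
Step 1: ref 2 -> FAULT, frames=[3,2]
Step 2: ref 6 -> FAULT, evict 2, frames=[3,6]
Step 3: ref 5 -> FAULT, evict 3, frames=[5,6]
At step 3: evicted page 3

Answer: 3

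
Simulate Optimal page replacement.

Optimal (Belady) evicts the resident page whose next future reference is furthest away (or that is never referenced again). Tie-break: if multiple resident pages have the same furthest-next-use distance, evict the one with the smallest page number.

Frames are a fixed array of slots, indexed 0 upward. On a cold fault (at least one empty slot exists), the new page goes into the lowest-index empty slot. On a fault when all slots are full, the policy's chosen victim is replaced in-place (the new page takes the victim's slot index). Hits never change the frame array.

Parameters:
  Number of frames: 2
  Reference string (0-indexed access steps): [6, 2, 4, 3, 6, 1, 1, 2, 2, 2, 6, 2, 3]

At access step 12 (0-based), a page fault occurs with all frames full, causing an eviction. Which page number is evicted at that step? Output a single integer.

Step 0: ref 6 -> FAULT, frames=[6,-]
Step 1: ref 2 -> FAULT, frames=[6,2]
Step 2: ref 4 -> FAULT, evict 2, frames=[6,4]
Step 3: ref 3 -> FAULT, evict 4, frames=[6,3]
Step 4: ref 6 -> HIT, frames=[6,3]
Step 5: ref 1 -> FAULT, evict 3, frames=[6,1]
Step 6: ref 1 -> HIT, frames=[6,1]
Step 7: ref 2 -> FAULT, evict 1, frames=[6,2]
Step 8: ref 2 -> HIT, frames=[6,2]
Step 9: ref 2 -> HIT, frames=[6,2]
Step 10: ref 6 -> HIT, frames=[6,2]
Step 11: ref 2 -> HIT, frames=[6,2]
Step 12: ref 3 -> FAULT, evict 2, frames=[6,3]
At step 12: evicted page 2

Answer: 2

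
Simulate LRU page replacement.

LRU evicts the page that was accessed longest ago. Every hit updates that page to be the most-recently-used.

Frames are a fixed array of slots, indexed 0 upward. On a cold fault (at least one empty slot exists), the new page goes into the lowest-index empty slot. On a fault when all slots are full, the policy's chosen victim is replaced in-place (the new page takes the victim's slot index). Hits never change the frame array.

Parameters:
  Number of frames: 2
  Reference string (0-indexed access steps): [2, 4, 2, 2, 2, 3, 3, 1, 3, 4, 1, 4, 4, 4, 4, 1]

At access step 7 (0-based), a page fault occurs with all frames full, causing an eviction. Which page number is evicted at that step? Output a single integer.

Answer: 2

Derivation:
Step 0: ref 2 -> FAULT, frames=[2,-]
Step 1: ref 4 -> FAULT, frames=[2,4]
Step 2: ref 2 -> HIT, frames=[2,4]
Step 3: ref 2 -> HIT, frames=[2,4]
Step 4: ref 2 -> HIT, frames=[2,4]
Step 5: ref 3 -> FAULT, evict 4, frames=[2,3]
Step 6: ref 3 -> HIT, frames=[2,3]
Step 7: ref 1 -> FAULT, evict 2, frames=[1,3]
At step 7: evicted page 2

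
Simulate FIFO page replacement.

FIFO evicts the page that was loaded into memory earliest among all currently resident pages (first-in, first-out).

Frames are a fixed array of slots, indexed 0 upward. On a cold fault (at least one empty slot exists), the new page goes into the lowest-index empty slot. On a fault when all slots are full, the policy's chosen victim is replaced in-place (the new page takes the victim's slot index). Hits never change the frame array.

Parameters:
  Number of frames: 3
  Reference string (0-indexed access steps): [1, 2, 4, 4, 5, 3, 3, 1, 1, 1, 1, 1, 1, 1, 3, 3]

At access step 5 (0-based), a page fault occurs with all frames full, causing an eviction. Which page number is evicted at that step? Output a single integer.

Answer: 2

Derivation:
Step 0: ref 1 -> FAULT, frames=[1,-,-]
Step 1: ref 2 -> FAULT, frames=[1,2,-]
Step 2: ref 4 -> FAULT, frames=[1,2,4]
Step 3: ref 4 -> HIT, frames=[1,2,4]
Step 4: ref 5 -> FAULT, evict 1, frames=[5,2,4]
Step 5: ref 3 -> FAULT, evict 2, frames=[5,3,4]
At step 5: evicted page 2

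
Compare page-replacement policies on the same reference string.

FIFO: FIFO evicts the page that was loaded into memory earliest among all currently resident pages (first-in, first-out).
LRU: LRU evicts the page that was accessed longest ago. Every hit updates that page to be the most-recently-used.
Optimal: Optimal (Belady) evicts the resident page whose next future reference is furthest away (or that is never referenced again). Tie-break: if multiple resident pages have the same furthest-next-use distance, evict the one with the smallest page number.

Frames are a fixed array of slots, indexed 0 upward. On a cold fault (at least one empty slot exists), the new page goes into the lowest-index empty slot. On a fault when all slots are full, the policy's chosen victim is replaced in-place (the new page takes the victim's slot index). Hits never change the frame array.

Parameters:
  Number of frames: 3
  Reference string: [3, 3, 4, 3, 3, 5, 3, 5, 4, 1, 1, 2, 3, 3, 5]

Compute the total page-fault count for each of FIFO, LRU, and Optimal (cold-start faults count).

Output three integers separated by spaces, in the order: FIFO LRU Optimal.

Answer: 7 7 5

Derivation:
--- FIFO ---
  step 0: ref 3 -> FAULT, frames=[3,-,-] (faults so far: 1)
  step 1: ref 3 -> HIT, frames=[3,-,-] (faults so far: 1)
  step 2: ref 4 -> FAULT, frames=[3,4,-] (faults so far: 2)
  step 3: ref 3 -> HIT, frames=[3,4,-] (faults so far: 2)
  step 4: ref 3 -> HIT, frames=[3,4,-] (faults so far: 2)
  step 5: ref 5 -> FAULT, frames=[3,4,5] (faults so far: 3)
  step 6: ref 3 -> HIT, frames=[3,4,5] (faults so far: 3)
  step 7: ref 5 -> HIT, frames=[3,4,5] (faults so far: 3)
  step 8: ref 4 -> HIT, frames=[3,4,5] (faults so far: 3)
  step 9: ref 1 -> FAULT, evict 3, frames=[1,4,5] (faults so far: 4)
  step 10: ref 1 -> HIT, frames=[1,4,5] (faults so far: 4)
  step 11: ref 2 -> FAULT, evict 4, frames=[1,2,5] (faults so far: 5)
  step 12: ref 3 -> FAULT, evict 5, frames=[1,2,3] (faults so far: 6)
  step 13: ref 3 -> HIT, frames=[1,2,3] (faults so far: 6)
  step 14: ref 5 -> FAULT, evict 1, frames=[5,2,3] (faults so far: 7)
  FIFO total faults: 7
--- LRU ---
  step 0: ref 3 -> FAULT, frames=[3,-,-] (faults so far: 1)
  step 1: ref 3 -> HIT, frames=[3,-,-] (faults so far: 1)
  step 2: ref 4 -> FAULT, frames=[3,4,-] (faults so far: 2)
  step 3: ref 3 -> HIT, frames=[3,4,-] (faults so far: 2)
  step 4: ref 3 -> HIT, frames=[3,4,-] (faults so far: 2)
  step 5: ref 5 -> FAULT, frames=[3,4,5] (faults so far: 3)
  step 6: ref 3 -> HIT, frames=[3,4,5] (faults so far: 3)
  step 7: ref 5 -> HIT, frames=[3,4,5] (faults so far: 3)
  step 8: ref 4 -> HIT, frames=[3,4,5] (faults so far: 3)
  step 9: ref 1 -> FAULT, evict 3, frames=[1,4,5] (faults so far: 4)
  step 10: ref 1 -> HIT, frames=[1,4,5] (faults so far: 4)
  step 11: ref 2 -> FAULT, evict 5, frames=[1,4,2] (faults so far: 5)
  step 12: ref 3 -> FAULT, evict 4, frames=[1,3,2] (faults so far: 6)
  step 13: ref 3 -> HIT, frames=[1,3,2] (faults so far: 6)
  step 14: ref 5 -> FAULT, evict 1, frames=[5,3,2] (faults so far: 7)
  LRU total faults: 7
--- Optimal ---
  step 0: ref 3 -> FAULT, frames=[3,-,-] (faults so far: 1)
  step 1: ref 3 -> HIT, frames=[3,-,-] (faults so far: 1)
  step 2: ref 4 -> FAULT, frames=[3,4,-] (faults so far: 2)
  step 3: ref 3 -> HIT, frames=[3,4,-] (faults so far: 2)
  step 4: ref 3 -> HIT, frames=[3,4,-] (faults so far: 2)
  step 5: ref 5 -> FAULT, frames=[3,4,5] (faults so far: 3)
  step 6: ref 3 -> HIT, frames=[3,4,5] (faults so far: 3)
  step 7: ref 5 -> HIT, frames=[3,4,5] (faults so far: 3)
  step 8: ref 4 -> HIT, frames=[3,4,5] (faults so far: 3)
  step 9: ref 1 -> FAULT, evict 4, frames=[3,1,5] (faults so far: 4)
  step 10: ref 1 -> HIT, frames=[3,1,5] (faults so far: 4)
  step 11: ref 2 -> FAULT, evict 1, frames=[3,2,5] (faults so far: 5)
  step 12: ref 3 -> HIT, frames=[3,2,5] (faults so far: 5)
  step 13: ref 3 -> HIT, frames=[3,2,5] (faults so far: 5)
  step 14: ref 5 -> HIT, frames=[3,2,5] (faults so far: 5)
  Optimal total faults: 5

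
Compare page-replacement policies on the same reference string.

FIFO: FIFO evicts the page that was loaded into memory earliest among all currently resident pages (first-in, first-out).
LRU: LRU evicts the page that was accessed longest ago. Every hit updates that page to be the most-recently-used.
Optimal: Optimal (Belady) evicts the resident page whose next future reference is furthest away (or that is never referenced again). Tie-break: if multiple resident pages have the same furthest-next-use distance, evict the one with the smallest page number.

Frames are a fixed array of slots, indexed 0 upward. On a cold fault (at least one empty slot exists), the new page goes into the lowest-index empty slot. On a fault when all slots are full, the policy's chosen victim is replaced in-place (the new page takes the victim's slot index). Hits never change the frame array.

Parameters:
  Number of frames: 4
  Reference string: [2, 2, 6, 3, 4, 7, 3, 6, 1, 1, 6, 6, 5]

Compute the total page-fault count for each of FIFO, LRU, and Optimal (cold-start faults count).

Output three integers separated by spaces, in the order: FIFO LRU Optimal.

--- FIFO ---
  step 0: ref 2 -> FAULT, frames=[2,-,-,-] (faults so far: 1)
  step 1: ref 2 -> HIT, frames=[2,-,-,-] (faults so far: 1)
  step 2: ref 6 -> FAULT, frames=[2,6,-,-] (faults so far: 2)
  step 3: ref 3 -> FAULT, frames=[2,6,3,-] (faults so far: 3)
  step 4: ref 4 -> FAULT, frames=[2,6,3,4] (faults so far: 4)
  step 5: ref 7 -> FAULT, evict 2, frames=[7,6,3,4] (faults so far: 5)
  step 6: ref 3 -> HIT, frames=[7,6,3,4] (faults so far: 5)
  step 7: ref 6 -> HIT, frames=[7,6,3,4] (faults so far: 5)
  step 8: ref 1 -> FAULT, evict 6, frames=[7,1,3,4] (faults so far: 6)
  step 9: ref 1 -> HIT, frames=[7,1,3,4] (faults so far: 6)
  step 10: ref 6 -> FAULT, evict 3, frames=[7,1,6,4] (faults so far: 7)
  step 11: ref 6 -> HIT, frames=[7,1,6,4] (faults so far: 7)
  step 12: ref 5 -> FAULT, evict 4, frames=[7,1,6,5] (faults so far: 8)
  FIFO total faults: 8
--- LRU ---
  step 0: ref 2 -> FAULT, frames=[2,-,-,-] (faults so far: 1)
  step 1: ref 2 -> HIT, frames=[2,-,-,-] (faults so far: 1)
  step 2: ref 6 -> FAULT, frames=[2,6,-,-] (faults so far: 2)
  step 3: ref 3 -> FAULT, frames=[2,6,3,-] (faults so far: 3)
  step 4: ref 4 -> FAULT, frames=[2,6,3,4] (faults so far: 4)
  step 5: ref 7 -> FAULT, evict 2, frames=[7,6,3,4] (faults so far: 5)
  step 6: ref 3 -> HIT, frames=[7,6,3,4] (faults so far: 5)
  step 7: ref 6 -> HIT, frames=[7,6,3,4] (faults so far: 5)
  step 8: ref 1 -> FAULT, evict 4, frames=[7,6,3,1] (faults so far: 6)
  step 9: ref 1 -> HIT, frames=[7,6,3,1] (faults so far: 6)
  step 10: ref 6 -> HIT, frames=[7,6,3,1] (faults so far: 6)
  step 11: ref 6 -> HIT, frames=[7,6,3,1] (faults so far: 6)
  step 12: ref 5 -> FAULT, evict 7, frames=[5,6,3,1] (faults so far: 7)
  LRU total faults: 7
--- Optimal ---
  step 0: ref 2 -> FAULT, frames=[2,-,-,-] (faults so far: 1)
  step 1: ref 2 -> HIT, frames=[2,-,-,-] (faults so far: 1)
  step 2: ref 6 -> FAULT, frames=[2,6,-,-] (faults so far: 2)
  step 3: ref 3 -> FAULT, frames=[2,6,3,-] (faults so far: 3)
  step 4: ref 4 -> FAULT, frames=[2,6,3,4] (faults so far: 4)
  step 5: ref 7 -> FAULT, evict 2, frames=[7,6,3,4] (faults so far: 5)
  step 6: ref 3 -> HIT, frames=[7,6,3,4] (faults so far: 5)
  step 7: ref 6 -> HIT, frames=[7,6,3,4] (faults so far: 5)
  step 8: ref 1 -> FAULT, evict 3, frames=[7,6,1,4] (faults so far: 6)
  step 9: ref 1 -> HIT, frames=[7,6,1,4] (faults so far: 6)
  step 10: ref 6 -> HIT, frames=[7,6,1,4] (faults so far: 6)
  step 11: ref 6 -> HIT, frames=[7,6,1,4] (faults so far: 6)
  step 12: ref 5 -> FAULT, evict 1, frames=[7,6,5,4] (faults so far: 7)
  Optimal total faults: 7

Answer: 8 7 7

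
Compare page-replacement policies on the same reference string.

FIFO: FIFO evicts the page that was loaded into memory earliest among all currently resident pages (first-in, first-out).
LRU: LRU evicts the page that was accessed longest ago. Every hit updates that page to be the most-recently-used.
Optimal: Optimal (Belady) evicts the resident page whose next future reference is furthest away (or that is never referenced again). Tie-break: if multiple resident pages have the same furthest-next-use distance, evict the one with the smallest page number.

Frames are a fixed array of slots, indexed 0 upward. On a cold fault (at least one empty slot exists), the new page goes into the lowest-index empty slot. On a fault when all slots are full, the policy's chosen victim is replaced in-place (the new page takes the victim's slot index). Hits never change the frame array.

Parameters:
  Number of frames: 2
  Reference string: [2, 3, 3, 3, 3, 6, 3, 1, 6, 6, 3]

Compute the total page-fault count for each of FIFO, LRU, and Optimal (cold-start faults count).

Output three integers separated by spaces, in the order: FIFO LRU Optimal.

Answer: 5 6 5

Derivation:
--- FIFO ---
  step 0: ref 2 -> FAULT, frames=[2,-] (faults so far: 1)
  step 1: ref 3 -> FAULT, frames=[2,3] (faults so far: 2)
  step 2: ref 3 -> HIT, frames=[2,3] (faults so far: 2)
  step 3: ref 3 -> HIT, frames=[2,3] (faults so far: 2)
  step 4: ref 3 -> HIT, frames=[2,3] (faults so far: 2)
  step 5: ref 6 -> FAULT, evict 2, frames=[6,3] (faults so far: 3)
  step 6: ref 3 -> HIT, frames=[6,3] (faults so far: 3)
  step 7: ref 1 -> FAULT, evict 3, frames=[6,1] (faults so far: 4)
  step 8: ref 6 -> HIT, frames=[6,1] (faults so far: 4)
  step 9: ref 6 -> HIT, frames=[6,1] (faults so far: 4)
  step 10: ref 3 -> FAULT, evict 6, frames=[3,1] (faults so far: 5)
  FIFO total faults: 5
--- LRU ---
  step 0: ref 2 -> FAULT, frames=[2,-] (faults so far: 1)
  step 1: ref 3 -> FAULT, frames=[2,3] (faults so far: 2)
  step 2: ref 3 -> HIT, frames=[2,3] (faults so far: 2)
  step 3: ref 3 -> HIT, frames=[2,3] (faults so far: 2)
  step 4: ref 3 -> HIT, frames=[2,3] (faults so far: 2)
  step 5: ref 6 -> FAULT, evict 2, frames=[6,3] (faults so far: 3)
  step 6: ref 3 -> HIT, frames=[6,3] (faults so far: 3)
  step 7: ref 1 -> FAULT, evict 6, frames=[1,3] (faults so far: 4)
  step 8: ref 6 -> FAULT, evict 3, frames=[1,6] (faults so far: 5)
  step 9: ref 6 -> HIT, frames=[1,6] (faults so far: 5)
  step 10: ref 3 -> FAULT, evict 1, frames=[3,6] (faults so far: 6)
  LRU total faults: 6
--- Optimal ---
  step 0: ref 2 -> FAULT, frames=[2,-] (faults so far: 1)
  step 1: ref 3 -> FAULT, frames=[2,3] (faults so far: 2)
  step 2: ref 3 -> HIT, frames=[2,3] (faults so far: 2)
  step 3: ref 3 -> HIT, frames=[2,3] (faults so far: 2)
  step 4: ref 3 -> HIT, frames=[2,3] (faults so far: 2)
  step 5: ref 6 -> FAULT, evict 2, frames=[6,3] (faults so far: 3)
  step 6: ref 3 -> HIT, frames=[6,3] (faults so far: 3)
  step 7: ref 1 -> FAULT, evict 3, frames=[6,1] (faults so far: 4)
  step 8: ref 6 -> HIT, frames=[6,1] (faults so far: 4)
  step 9: ref 6 -> HIT, frames=[6,1] (faults so far: 4)
  step 10: ref 3 -> FAULT, evict 1, frames=[6,3] (faults so far: 5)
  Optimal total faults: 5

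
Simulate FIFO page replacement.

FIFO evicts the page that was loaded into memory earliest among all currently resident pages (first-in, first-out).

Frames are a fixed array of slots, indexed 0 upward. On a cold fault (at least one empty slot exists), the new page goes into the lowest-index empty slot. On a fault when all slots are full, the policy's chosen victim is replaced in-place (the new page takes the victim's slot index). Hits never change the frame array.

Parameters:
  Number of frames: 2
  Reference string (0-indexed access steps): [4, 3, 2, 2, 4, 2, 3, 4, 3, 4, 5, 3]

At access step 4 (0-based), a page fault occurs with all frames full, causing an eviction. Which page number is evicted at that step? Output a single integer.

Answer: 3

Derivation:
Step 0: ref 4 -> FAULT, frames=[4,-]
Step 1: ref 3 -> FAULT, frames=[4,3]
Step 2: ref 2 -> FAULT, evict 4, frames=[2,3]
Step 3: ref 2 -> HIT, frames=[2,3]
Step 4: ref 4 -> FAULT, evict 3, frames=[2,4]
At step 4: evicted page 3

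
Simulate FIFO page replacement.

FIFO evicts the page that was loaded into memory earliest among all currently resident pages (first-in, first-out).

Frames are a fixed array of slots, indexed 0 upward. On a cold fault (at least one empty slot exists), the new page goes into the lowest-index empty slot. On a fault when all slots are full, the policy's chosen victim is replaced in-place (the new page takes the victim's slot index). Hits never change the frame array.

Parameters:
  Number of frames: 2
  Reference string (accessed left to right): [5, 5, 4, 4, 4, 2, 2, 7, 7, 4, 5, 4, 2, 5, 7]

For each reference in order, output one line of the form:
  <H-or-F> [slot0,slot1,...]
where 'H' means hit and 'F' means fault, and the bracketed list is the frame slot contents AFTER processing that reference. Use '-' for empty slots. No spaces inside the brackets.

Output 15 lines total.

F [5,-]
H [5,-]
F [5,4]
H [5,4]
H [5,4]
F [2,4]
H [2,4]
F [2,7]
H [2,7]
F [4,7]
F [4,5]
H [4,5]
F [2,5]
H [2,5]
F [2,7]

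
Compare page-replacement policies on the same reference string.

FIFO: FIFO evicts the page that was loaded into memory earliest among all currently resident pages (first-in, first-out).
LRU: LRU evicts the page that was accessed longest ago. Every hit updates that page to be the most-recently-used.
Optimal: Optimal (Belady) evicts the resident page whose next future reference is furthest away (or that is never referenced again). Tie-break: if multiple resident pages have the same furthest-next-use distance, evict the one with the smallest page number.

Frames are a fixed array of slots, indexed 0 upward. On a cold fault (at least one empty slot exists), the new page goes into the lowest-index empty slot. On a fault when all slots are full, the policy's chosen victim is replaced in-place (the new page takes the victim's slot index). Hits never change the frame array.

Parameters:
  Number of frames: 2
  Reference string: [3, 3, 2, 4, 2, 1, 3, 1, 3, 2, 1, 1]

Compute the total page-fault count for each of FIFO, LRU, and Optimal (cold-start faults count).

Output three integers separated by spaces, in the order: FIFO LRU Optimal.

--- FIFO ---
  step 0: ref 3 -> FAULT, frames=[3,-] (faults so far: 1)
  step 1: ref 3 -> HIT, frames=[3,-] (faults so far: 1)
  step 2: ref 2 -> FAULT, frames=[3,2] (faults so far: 2)
  step 3: ref 4 -> FAULT, evict 3, frames=[4,2] (faults so far: 3)
  step 4: ref 2 -> HIT, frames=[4,2] (faults so far: 3)
  step 5: ref 1 -> FAULT, evict 2, frames=[4,1] (faults so far: 4)
  step 6: ref 3 -> FAULT, evict 4, frames=[3,1] (faults so far: 5)
  step 7: ref 1 -> HIT, frames=[3,1] (faults so far: 5)
  step 8: ref 3 -> HIT, frames=[3,1] (faults so far: 5)
  step 9: ref 2 -> FAULT, evict 1, frames=[3,2] (faults so far: 6)
  step 10: ref 1 -> FAULT, evict 3, frames=[1,2] (faults so far: 7)
  step 11: ref 1 -> HIT, frames=[1,2] (faults so far: 7)
  FIFO total faults: 7
--- LRU ---
  step 0: ref 3 -> FAULT, frames=[3,-] (faults so far: 1)
  step 1: ref 3 -> HIT, frames=[3,-] (faults so far: 1)
  step 2: ref 2 -> FAULT, frames=[3,2] (faults so far: 2)
  step 3: ref 4 -> FAULT, evict 3, frames=[4,2] (faults so far: 3)
  step 4: ref 2 -> HIT, frames=[4,2] (faults so far: 3)
  step 5: ref 1 -> FAULT, evict 4, frames=[1,2] (faults so far: 4)
  step 6: ref 3 -> FAULT, evict 2, frames=[1,3] (faults so far: 5)
  step 7: ref 1 -> HIT, frames=[1,3] (faults so far: 5)
  step 8: ref 3 -> HIT, frames=[1,3] (faults so far: 5)
  step 9: ref 2 -> FAULT, evict 1, frames=[2,3] (faults so far: 6)
  step 10: ref 1 -> FAULT, evict 3, frames=[2,1] (faults so far: 7)
  step 11: ref 1 -> HIT, frames=[2,1] (faults so far: 7)
  LRU total faults: 7
--- Optimal ---
  step 0: ref 3 -> FAULT, frames=[3,-] (faults so far: 1)
  step 1: ref 3 -> HIT, frames=[3,-] (faults so far: 1)
  step 2: ref 2 -> FAULT, frames=[3,2] (faults so far: 2)
  step 3: ref 4 -> FAULT, evict 3, frames=[4,2] (faults so far: 3)
  step 4: ref 2 -> HIT, frames=[4,2] (faults so far: 3)
  step 5: ref 1 -> FAULT, evict 4, frames=[1,2] (faults so far: 4)
  step 6: ref 3 -> FAULT, evict 2, frames=[1,3] (faults so far: 5)
  step 7: ref 1 -> HIT, frames=[1,3] (faults so far: 5)
  step 8: ref 3 -> HIT, frames=[1,3] (faults so far: 5)
  step 9: ref 2 -> FAULT, evict 3, frames=[1,2] (faults so far: 6)
  step 10: ref 1 -> HIT, frames=[1,2] (faults so far: 6)
  step 11: ref 1 -> HIT, frames=[1,2] (faults so far: 6)
  Optimal total faults: 6

Answer: 7 7 6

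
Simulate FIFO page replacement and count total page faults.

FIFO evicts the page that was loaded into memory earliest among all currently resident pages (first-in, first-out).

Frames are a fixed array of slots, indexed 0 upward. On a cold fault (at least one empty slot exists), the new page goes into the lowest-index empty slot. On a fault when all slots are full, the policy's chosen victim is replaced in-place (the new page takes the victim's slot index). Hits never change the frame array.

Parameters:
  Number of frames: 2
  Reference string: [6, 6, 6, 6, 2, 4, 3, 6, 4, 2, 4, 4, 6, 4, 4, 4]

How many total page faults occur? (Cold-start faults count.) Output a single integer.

Answer: 9

Derivation:
Step 0: ref 6 → FAULT, frames=[6,-]
Step 1: ref 6 → HIT, frames=[6,-]
Step 2: ref 6 → HIT, frames=[6,-]
Step 3: ref 6 → HIT, frames=[6,-]
Step 4: ref 2 → FAULT, frames=[6,2]
Step 5: ref 4 → FAULT (evict 6), frames=[4,2]
Step 6: ref 3 → FAULT (evict 2), frames=[4,3]
Step 7: ref 6 → FAULT (evict 4), frames=[6,3]
Step 8: ref 4 → FAULT (evict 3), frames=[6,4]
Step 9: ref 2 → FAULT (evict 6), frames=[2,4]
Step 10: ref 4 → HIT, frames=[2,4]
Step 11: ref 4 → HIT, frames=[2,4]
Step 12: ref 6 → FAULT (evict 4), frames=[2,6]
Step 13: ref 4 → FAULT (evict 2), frames=[4,6]
Step 14: ref 4 → HIT, frames=[4,6]
Step 15: ref 4 → HIT, frames=[4,6]
Total faults: 9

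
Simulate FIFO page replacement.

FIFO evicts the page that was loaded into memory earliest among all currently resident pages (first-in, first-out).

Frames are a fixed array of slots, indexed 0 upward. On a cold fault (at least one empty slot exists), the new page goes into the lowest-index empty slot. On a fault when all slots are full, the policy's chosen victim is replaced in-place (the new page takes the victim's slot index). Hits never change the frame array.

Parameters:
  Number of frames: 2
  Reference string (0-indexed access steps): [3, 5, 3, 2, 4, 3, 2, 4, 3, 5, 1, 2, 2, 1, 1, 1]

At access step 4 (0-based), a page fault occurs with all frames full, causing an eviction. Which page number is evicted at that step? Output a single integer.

Step 0: ref 3 -> FAULT, frames=[3,-]
Step 1: ref 5 -> FAULT, frames=[3,5]
Step 2: ref 3 -> HIT, frames=[3,5]
Step 3: ref 2 -> FAULT, evict 3, frames=[2,5]
Step 4: ref 4 -> FAULT, evict 5, frames=[2,4]
At step 4: evicted page 5

Answer: 5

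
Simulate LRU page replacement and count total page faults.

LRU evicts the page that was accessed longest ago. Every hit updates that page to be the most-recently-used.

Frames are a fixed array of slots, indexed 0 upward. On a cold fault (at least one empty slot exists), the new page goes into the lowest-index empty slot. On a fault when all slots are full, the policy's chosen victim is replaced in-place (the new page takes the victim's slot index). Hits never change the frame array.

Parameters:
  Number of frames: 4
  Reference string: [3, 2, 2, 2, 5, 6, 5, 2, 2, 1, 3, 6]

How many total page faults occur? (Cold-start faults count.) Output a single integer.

Answer: 7

Derivation:
Step 0: ref 3 → FAULT, frames=[3,-,-,-]
Step 1: ref 2 → FAULT, frames=[3,2,-,-]
Step 2: ref 2 → HIT, frames=[3,2,-,-]
Step 3: ref 2 → HIT, frames=[3,2,-,-]
Step 4: ref 5 → FAULT, frames=[3,2,5,-]
Step 5: ref 6 → FAULT, frames=[3,2,5,6]
Step 6: ref 5 → HIT, frames=[3,2,5,6]
Step 7: ref 2 → HIT, frames=[3,2,5,6]
Step 8: ref 2 → HIT, frames=[3,2,5,6]
Step 9: ref 1 → FAULT (evict 3), frames=[1,2,5,6]
Step 10: ref 3 → FAULT (evict 6), frames=[1,2,5,3]
Step 11: ref 6 → FAULT (evict 5), frames=[1,2,6,3]
Total faults: 7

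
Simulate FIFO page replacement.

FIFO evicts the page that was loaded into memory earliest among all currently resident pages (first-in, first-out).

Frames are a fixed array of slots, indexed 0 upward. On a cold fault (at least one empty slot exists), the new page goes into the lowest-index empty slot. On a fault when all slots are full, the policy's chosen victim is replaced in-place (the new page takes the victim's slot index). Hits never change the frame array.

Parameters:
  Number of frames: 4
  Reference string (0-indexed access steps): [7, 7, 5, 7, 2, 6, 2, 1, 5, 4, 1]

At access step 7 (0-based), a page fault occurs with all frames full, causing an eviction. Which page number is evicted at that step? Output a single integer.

Answer: 7

Derivation:
Step 0: ref 7 -> FAULT, frames=[7,-,-,-]
Step 1: ref 7 -> HIT, frames=[7,-,-,-]
Step 2: ref 5 -> FAULT, frames=[7,5,-,-]
Step 3: ref 7 -> HIT, frames=[7,5,-,-]
Step 4: ref 2 -> FAULT, frames=[7,5,2,-]
Step 5: ref 6 -> FAULT, frames=[7,5,2,6]
Step 6: ref 2 -> HIT, frames=[7,5,2,6]
Step 7: ref 1 -> FAULT, evict 7, frames=[1,5,2,6]
At step 7: evicted page 7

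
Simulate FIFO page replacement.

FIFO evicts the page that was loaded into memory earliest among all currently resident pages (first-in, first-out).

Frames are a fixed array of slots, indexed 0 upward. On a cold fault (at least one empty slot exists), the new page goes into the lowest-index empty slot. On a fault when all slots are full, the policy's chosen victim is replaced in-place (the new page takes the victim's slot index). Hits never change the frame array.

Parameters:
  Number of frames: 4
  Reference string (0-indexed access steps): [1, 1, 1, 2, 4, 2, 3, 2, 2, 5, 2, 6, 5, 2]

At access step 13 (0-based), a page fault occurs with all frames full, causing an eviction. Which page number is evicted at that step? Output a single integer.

Step 0: ref 1 -> FAULT, frames=[1,-,-,-]
Step 1: ref 1 -> HIT, frames=[1,-,-,-]
Step 2: ref 1 -> HIT, frames=[1,-,-,-]
Step 3: ref 2 -> FAULT, frames=[1,2,-,-]
Step 4: ref 4 -> FAULT, frames=[1,2,4,-]
Step 5: ref 2 -> HIT, frames=[1,2,4,-]
Step 6: ref 3 -> FAULT, frames=[1,2,4,3]
Step 7: ref 2 -> HIT, frames=[1,2,4,3]
Step 8: ref 2 -> HIT, frames=[1,2,4,3]
Step 9: ref 5 -> FAULT, evict 1, frames=[5,2,4,3]
Step 10: ref 2 -> HIT, frames=[5,2,4,3]
Step 11: ref 6 -> FAULT, evict 2, frames=[5,6,4,3]
Step 12: ref 5 -> HIT, frames=[5,6,4,3]
Step 13: ref 2 -> FAULT, evict 4, frames=[5,6,2,3]
At step 13: evicted page 4

Answer: 4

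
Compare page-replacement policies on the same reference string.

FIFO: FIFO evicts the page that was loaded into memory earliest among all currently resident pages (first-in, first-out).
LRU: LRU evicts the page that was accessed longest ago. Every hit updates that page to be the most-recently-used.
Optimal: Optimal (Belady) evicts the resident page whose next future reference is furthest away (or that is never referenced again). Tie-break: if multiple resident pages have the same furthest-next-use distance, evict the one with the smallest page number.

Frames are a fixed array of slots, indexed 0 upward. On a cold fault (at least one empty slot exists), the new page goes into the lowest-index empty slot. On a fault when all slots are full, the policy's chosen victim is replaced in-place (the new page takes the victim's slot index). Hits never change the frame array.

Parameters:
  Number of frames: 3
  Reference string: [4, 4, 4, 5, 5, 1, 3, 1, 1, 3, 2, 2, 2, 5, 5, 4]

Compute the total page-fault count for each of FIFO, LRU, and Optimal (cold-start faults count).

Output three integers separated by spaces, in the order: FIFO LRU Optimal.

Answer: 7 7 6

Derivation:
--- FIFO ---
  step 0: ref 4 -> FAULT, frames=[4,-,-] (faults so far: 1)
  step 1: ref 4 -> HIT, frames=[4,-,-] (faults so far: 1)
  step 2: ref 4 -> HIT, frames=[4,-,-] (faults so far: 1)
  step 3: ref 5 -> FAULT, frames=[4,5,-] (faults so far: 2)
  step 4: ref 5 -> HIT, frames=[4,5,-] (faults so far: 2)
  step 5: ref 1 -> FAULT, frames=[4,5,1] (faults so far: 3)
  step 6: ref 3 -> FAULT, evict 4, frames=[3,5,1] (faults so far: 4)
  step 7: ref 1 -> HIT, frames=[3,5,1] (faults so far: 4)
  step 8: ref 1 -> HIT, frames=[3,5,1] (faults so far: 4)
  step 9: ref 3 -> HIT, frames=[3,5,1] (faults so far: 4)
  step 10: ref 2 -> FAULT, evict 5, frames=[3,2,1] (faults so far: 5)
  step 11: ref 2 -> HIT, frames=[3,2,1] (faults so far: 5)
  step 12: ref 2 -> HIT, frames=[3,2,1] (faults so far: 5)
  step 13: ref 5 -> FAULT, evict 1, frames=[3,2,5] (faults so far: 6)
  step 14: ref 5 -> HIT, frames=[3,2,5] (faults so far: 6)
  step 15: ref 4 -> FAULT, evict 3, frames=[4,2,5] (faults so far: 7)
  FIFO total faults: 7
--- LRU ---
  step 0: ref 4 -> FAULT, frames=[4,-,-] (faults so far: 1)
  step 1: ref 4 -> HIT, frames=[4,-,-] (faults so far: 1)
  step 2: ref 4 -> HIT, frames=[4,-,-] (faults so far: 1)
  step 3: ref 5 -> FAULT, frames=[4,5,-] (faults so far: 2)
  step 4: ref 5 -> HIT, frames=[4,5,-] (faults so far: 2)
  step 5: ref 1 -> FAULT, frames=[4,5,1] (faults so far: 3)
  step 6: ref 3 -> FAULT, evict 4, frames=[3,5,1] (faults so far: 4)
  step 7: ref 1 -> HIT, frames=[3,5,1] (faults so far: 4)
  step 8: ref 1 -> HIT, frames=[3,5,1] (faults so far: 4)
  step 9: ref 3 -> HIT, frames=[3,5,1] (faults so far: 4)
  step 10: ref 2 -> FAULT, evict 5, frames=[3,2,1] (faults so far: 5)
  step 11: ref 2 -> HIT, frames=[3,2,1] (faults so far: 5)
  step 12: ref 2 -> HIT, frames=[3,2,1] (faults so far: 5)
  step 13: ref 5 -> FAULT, evict 1, frames=[3,2,5] (faults so far: 6)
  step 14: ref 5 -> HIT, frames=[3,2,5] (faults so far: 6)
  step 15: ref 4 -> FAULT, evict 3, frames=[4,2,5] (faults so far: 7)
  LRU total faults: 7
--- Optimal ---
  step 0: ref 4 -> FAULT, frames=[4,-,-] (faults so far: 1)
  step 1: ref 4 -> HIT, frames=[4,-,-] (faults so far: 1)
  step 2: ref 4 -> HIT, frames=[4,-,-] (faults so far: 1)
  step 3: ref 5 -> FAULT, frames=[4,5,-] (faults so far: 2)
  step 4: ref 5 -> HIT, frames=[4,5,-] (faults so far: 2)
  step 5: ref 1 -> FAULT, frames=[4,5,1] (faults so far: 3)
  step 6: ref 3 -> FAULT, evict 4, frames=[3,5,1] (faults so far: 4)
  step 7: ref 1 -> HIT, frames=[3,5,1] (faults so far: 4)
  step 8: ref 1 -> HIT, frames=[3,5,1] (faults so far: 4)
  step 9: ref 3 -> HIT, frames=[3,5,1] (faults so far: 4)
  step 10: ref 2 -> FAULT, evict 1, frames=[3,5,2] (faults so far: 5)
  step 11: ref 2 -> HIT, frames=[3,5,2] (faults so far: 5)
  step 12: ref 2 -> HIT, frames=[3,5,2] (faults so far: 5)
  step 13: ref 5 -> HIT, frames=[3,5,2] (faults so far: 5)
  step 14: ref 5 -> HIT, frames=[3,5,2] (faults so far: 5)
  step 15: ref 4 -> FAULT, evict 2, frames=[3,5,4] (faults so far: 6)
  Optimal total faults: 6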